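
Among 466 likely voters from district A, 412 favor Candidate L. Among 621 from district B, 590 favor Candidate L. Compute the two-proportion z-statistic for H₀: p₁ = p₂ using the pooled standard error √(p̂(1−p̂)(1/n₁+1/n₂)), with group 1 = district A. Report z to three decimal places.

Sample proportions: p̂₁ = 412/466 = 0.88412 and p̂₂ = 590/621 = 0.95008.
Pooling: p̂ = 1002/1087 = 0.92180.
SE = √[p̂(1−p̂)(1/n₁+1/n₂)] = √[0.92180·0.07820·(1/466+1/621)] ≈ 0.016455.
z = (p̂₁ − p̂₂)/SE = (0.88412 − 0.95008)/0.016455 = -0.06596/0.016455 = -4.009.

z = -4.009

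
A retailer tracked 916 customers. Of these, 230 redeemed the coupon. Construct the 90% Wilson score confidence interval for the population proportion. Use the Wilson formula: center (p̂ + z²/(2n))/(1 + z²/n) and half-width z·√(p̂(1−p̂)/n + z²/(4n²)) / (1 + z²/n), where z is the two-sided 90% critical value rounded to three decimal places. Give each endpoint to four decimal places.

p̂ = 230/916 = 0.25109; z = 1.645, so z² = 2.706025.
1 + z²/n = 1.002954.
Center = (0.25109 + 0.001477)/1.002954 = 0.25182.
Radicand: p̂(1−p̂)/n + z²/(4n²) = 0.000205289 + 0.000000806 = 0.000206095.
Half-width = z·√(radicand)/denom = 1.645·0.014356/1.002954 = 0.02355.
Interval: 0.25182 ± 0.02355 → (0.2283, 0.2754).

(0.2283, 0.2754)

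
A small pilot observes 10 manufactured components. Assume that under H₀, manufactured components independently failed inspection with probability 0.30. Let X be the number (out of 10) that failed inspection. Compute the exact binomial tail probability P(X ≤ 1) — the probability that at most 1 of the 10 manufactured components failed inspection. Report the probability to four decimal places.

P = 0.1493

X is binomial with n = 10 and p = 0.30.
P(X ≤ 1) = C(10,0)·0.30^0·0.70^10 + C(10,1)·0.30^1·0.70^9.
= 0.028248 + 0.121061 = 0.1493.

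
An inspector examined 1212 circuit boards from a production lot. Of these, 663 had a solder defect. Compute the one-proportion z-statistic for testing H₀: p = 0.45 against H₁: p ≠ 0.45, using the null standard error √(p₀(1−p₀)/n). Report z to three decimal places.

With x = 663 successes in n = 1212, p̂ = 0.54703.
SE₀ = √(0.45·0.55/1212) = 0.014290.
z = (p̂ − p₀)/SE = (0.54703 − 0.45)/0.014290 = 6.790.

z = 6.790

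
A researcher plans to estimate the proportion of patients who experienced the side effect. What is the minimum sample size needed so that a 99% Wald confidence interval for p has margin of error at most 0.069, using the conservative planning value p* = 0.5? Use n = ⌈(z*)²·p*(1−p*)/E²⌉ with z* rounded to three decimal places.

z* = 2.576 at the 99% level.
p*(1−p*) = 0.50·0.50 = 0.2500.
Required n before rounding: 6.635776 × 0.2500 / 0.069² = 348.444.
Rounding up, n = 349.

n = 349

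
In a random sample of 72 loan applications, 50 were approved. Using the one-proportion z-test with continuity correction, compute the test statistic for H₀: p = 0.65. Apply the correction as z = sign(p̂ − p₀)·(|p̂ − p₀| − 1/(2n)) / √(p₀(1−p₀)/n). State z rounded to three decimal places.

With x = 50 successes in n = 72, p̂ = 0.69444. p̂ − p₀ = 0.044444.
1/(2n) = 0.006944.
Corrected numerator: |0.044444| − 0.006944 = 0.037500.
Under H₀, SE = √(p₀(1−p₀)/n) = √(0.65·0.35/72) = √0.003159722 = 0.056211.
z = +0.037500/0.056211 = 0.667.

z = 0.667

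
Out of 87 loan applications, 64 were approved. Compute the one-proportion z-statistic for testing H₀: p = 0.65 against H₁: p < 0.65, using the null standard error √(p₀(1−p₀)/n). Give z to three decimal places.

z = 1.675

p̂ = 64/87 = 0.73563.
Under H₀, SE = √(p₀(1−p₀)/n) = √(0.65·0.35/87) = √0.002614943 = 0.051137.
z = (0.73563 − 0.65)/0.051137 = 0.08563/0.051137 = 1.675.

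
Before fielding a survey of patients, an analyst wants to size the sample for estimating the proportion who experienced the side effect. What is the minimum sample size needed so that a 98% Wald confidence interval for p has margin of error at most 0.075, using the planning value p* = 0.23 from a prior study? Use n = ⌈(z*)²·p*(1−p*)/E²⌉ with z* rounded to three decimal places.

For 98% confidence, z* = 2.326.
p*(1−p*) = 0.1771.
(z*)²·p*(1−p*)/E² = 5.410276·0.1771/0.005625 = 170.340.
⌈170.340⌉ = 171.

n = 171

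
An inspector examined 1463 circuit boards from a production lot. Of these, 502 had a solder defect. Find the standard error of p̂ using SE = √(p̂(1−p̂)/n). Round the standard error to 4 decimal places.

With x = 502 successes in n = 1463, p̂ = 0.34313.
p̂(1−p̂) = 0.34313·0.65687 = 0.225392.
SE = √(0.225392/1463) = 0.0124.

SE = 0.0124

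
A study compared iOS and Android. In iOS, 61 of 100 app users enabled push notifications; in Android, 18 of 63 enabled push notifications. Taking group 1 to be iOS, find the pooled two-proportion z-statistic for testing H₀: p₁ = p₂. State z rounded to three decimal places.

p̂₁ = 61/100 = 0.61000, p̂₂ = 18/63 = 0.28571.
Pooled p̂ = (61+18)/(100+63) = 79/163 = 0.48466.
Pooled SE = √[0.2497648·0.02587302] ≈ 0.080388.
z = (p̂₁ − p̂₂)/SE = (0.61000 − 0.28571)/0.080388 = 0.32429/0.080388 = 4.034.

z = 4.034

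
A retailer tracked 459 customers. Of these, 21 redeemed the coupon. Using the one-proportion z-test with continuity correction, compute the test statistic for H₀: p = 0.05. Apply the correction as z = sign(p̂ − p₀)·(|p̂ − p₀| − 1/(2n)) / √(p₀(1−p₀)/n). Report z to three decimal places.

z = -0.311

Sample proportion p̂ = 21/459 = 0.04575. p̂ − p₀ = -0.004248.
Continuity correction 1/(2n) = 1/918 = 0.001089.
Corrected numerator: |-0.004248| − 0.001089 = 0.003159.
Null standard error: √(0.05·0.95/459) = √0.000103486 = 0.010173.
z = (−)0.003159/0.010173 = -0.311.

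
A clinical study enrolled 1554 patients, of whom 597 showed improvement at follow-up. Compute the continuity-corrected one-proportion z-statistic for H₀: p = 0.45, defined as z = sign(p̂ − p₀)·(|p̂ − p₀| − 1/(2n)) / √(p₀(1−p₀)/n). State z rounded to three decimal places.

z = -5.191

With x = 597 successes in n = 1554, p̂ = 0.38417. p̂ − p₀ = -0.065830.
1/(2n) = 0.000322.
Corrected numerator: |-0.065830| − 0.000322 = 0.065508.
SE₀ = √(0.45·0.55/1554) = 0.012620.
z = (−)0.065508/0.012620 = -5.191.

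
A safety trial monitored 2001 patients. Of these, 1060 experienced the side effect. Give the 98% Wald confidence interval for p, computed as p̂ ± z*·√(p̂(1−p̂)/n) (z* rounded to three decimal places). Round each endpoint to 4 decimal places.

With x = 1060 successes in n = 2001, p̂ = 0.52974.
Standard error of p̂: √(0.249116/2001) = √0.000124496 = 0.011158.
For 98% confidence, z* = 2.326.
Margin = 2.326·0.011158 = 0.02595.
So the interval runs from 0.5038 to 0.5557.

(0.5038, 0.5557)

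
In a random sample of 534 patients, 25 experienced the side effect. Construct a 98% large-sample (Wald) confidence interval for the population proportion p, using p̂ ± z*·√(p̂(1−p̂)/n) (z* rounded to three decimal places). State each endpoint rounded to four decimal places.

The sample proportion is 25/534 = 0.04682.
SE = √(p̂(1−p̂)/n) = √(0.044625/534) = 0.009141.
The 98% critical value is z* = 2.326.
Margin = 2.326·0.009141 = 0.02126.
So the interval runs from 0.0256 to 0.0681.

(0.0256, 0.0681)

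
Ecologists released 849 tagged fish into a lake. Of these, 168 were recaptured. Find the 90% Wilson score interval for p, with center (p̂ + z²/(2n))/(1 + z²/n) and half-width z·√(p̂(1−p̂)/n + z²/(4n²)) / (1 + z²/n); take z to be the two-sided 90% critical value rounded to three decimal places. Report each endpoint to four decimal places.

(0.1764, 0.2213)

p̂ = 168/849 = 0.19788; z = 1.645, so z² = 2.706025.
1 + z²/n = 1.003187.
Adjusted center: (0.19788 + z²/(2n))/1.003187 = 0.19884.
Radicand: p̂(1−p̂)/n + z²/(4n²) = 0.000186953 + 0.000000939 = 0.000187892.
Half-width = z·√(radicand)/denom = 1.645·0.013707/1.003187 = 0.02248.
CI: 0.19884 ± 0.02248 = (0.1764, 0.2213).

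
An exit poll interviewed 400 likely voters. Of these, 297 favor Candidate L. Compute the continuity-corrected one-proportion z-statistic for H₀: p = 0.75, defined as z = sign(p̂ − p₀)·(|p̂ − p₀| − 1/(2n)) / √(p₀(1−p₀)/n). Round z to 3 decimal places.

z = -0.289

Sample proportion p̂ = 297/400 = 0.74250. p̂ − p₀ = -0.007500.
1/(2n) = 0.001250.
Corrected numerator: |-0.007500| − 0.001250 = 0.006250.
SE₀ = √(0.75·0.25/400) = 0.021651.
z = −0.006250/0.021651 = -0.289.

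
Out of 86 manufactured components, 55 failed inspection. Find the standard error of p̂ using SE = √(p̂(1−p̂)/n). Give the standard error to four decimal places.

SE = 0.0518

With x = 55 successes in n = 86, p̂ = 0.63953.
p̂(1−p̂) = 0.230531.
SE = √(0.230531/86) = 0.0518.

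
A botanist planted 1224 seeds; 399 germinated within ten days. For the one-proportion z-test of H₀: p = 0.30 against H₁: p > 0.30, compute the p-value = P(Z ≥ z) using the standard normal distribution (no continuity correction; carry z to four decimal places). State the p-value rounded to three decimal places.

p-value = 0.024

With x = 399 successes in n = 1224, p̂ = 0.32598.
SE₀ = √(0.30·0.70/1224) = 0.013098.
z = (p̂ − p₀)/SE = (399/1224 − 0.30)/0.013098 ≈ 1.9835.
p-value = P(Z ≥ z) with z = 1.9835 → 0.024.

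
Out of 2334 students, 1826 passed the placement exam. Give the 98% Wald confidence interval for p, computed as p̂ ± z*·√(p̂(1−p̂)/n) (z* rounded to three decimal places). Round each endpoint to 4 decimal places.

Sample proportion p̂ = 1826/2334 = 0.78235.
SE(p̂) = √(0.78235·0.21765/2334) = 0.008541.
For 98% confidence, z* = 2.326.
Margin of error: 2.326 × 0.008541 = 0.01987.
Interval: 0.78235 ± 0.01987 → (0.7625, 0.8022).

(0.7625, 0.8022)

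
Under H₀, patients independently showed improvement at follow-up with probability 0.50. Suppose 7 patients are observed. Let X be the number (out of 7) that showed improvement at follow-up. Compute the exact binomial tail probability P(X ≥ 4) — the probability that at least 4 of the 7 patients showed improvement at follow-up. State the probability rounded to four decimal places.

P = 0.5000

X is binomial with n = 7 and p = 0.50.
P(X ≥ 4) = C(7,4)·0.50^4·0.50^3 + C(7,5)·0.50^5·0.50^2 + C(7,6)·0.50^6·0.50^1 + C(7,7)·0.50^7·0.50^0.
= 0.273438 + 0.164062 + 0.054688 + 0.007812 = 0.5000.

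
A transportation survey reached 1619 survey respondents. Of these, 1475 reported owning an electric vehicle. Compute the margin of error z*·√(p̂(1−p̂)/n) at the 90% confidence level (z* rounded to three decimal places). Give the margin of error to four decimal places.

The sample proportion is 1475/1619 = 0.91106.
SE = √(p̂(1−p̂)/n) = √(0.081033/1619) = 0.007075.
For 90% confidence, z* = 1.645.
ME = 1.645·0.007075 = 0.0116.

ME = 0.0116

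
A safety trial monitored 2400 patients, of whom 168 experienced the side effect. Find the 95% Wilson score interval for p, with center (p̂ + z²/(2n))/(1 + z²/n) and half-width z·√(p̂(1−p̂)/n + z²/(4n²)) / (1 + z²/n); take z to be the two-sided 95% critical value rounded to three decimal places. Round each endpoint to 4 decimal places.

p̂ = 168/2400 = 0.07000; z = 1.960, so z² = 3.841600.
1 + z²/n = 1.001601.
Adjusted center: (0.07000 + z²/(2n))/1.001601 = 0.07069.
Radicand: p̂(1−p̂)/n + z²/(4n²) = 0.000027125 + 0.000000167 = 0.000027292.
Half-width = 1.960·√0.000027292/1.001601 = 0.01022.
CI: 0.07069 ± 0.01022 = (0.0605, 0.0809).

(0.0605, 0.0809)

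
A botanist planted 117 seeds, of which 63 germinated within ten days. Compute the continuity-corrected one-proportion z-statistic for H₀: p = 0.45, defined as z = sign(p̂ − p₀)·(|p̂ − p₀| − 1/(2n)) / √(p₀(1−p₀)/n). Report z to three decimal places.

z = 1.830

Sample proportion p̂ = 63/117 = 0.53846. p̂ − p₀ = 0.088462.
1/(2n) = 0.004274.
Corrected numerator: |0.088462| − 0.004274 = 0.084188.
Null standard error: √(0.45·0.55/117) = √0.002115385 = 0.045993.
z = +0.084188/0.045993 = 1.830.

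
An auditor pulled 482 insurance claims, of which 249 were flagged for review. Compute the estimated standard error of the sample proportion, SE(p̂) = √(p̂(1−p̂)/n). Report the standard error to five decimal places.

SE = 0.02276

The sample proportion is 249/482 = 0.51660.
p̂(1−p̂) = 0.249724.
Dividing by n and taking the root: √0.000518100 = 0.02276.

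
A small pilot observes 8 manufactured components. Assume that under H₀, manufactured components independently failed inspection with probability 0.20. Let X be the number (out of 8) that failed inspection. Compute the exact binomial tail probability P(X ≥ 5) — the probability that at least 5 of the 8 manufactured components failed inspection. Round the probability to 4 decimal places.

X ~ Binomial(n=8, p=0.20).
P(X ≥ 5) = C(8,5)·0.20^5·0.80^3 + C(8,6)·0.20^6·0.80^2 + C(8,7)·0.20^7·0.80^1 + C(8,8)·0.20^8·0.80^0.
= 0.009175 + 0.001147 + 0.000082 + 0.000003 = 0.0104.

P = 0.0104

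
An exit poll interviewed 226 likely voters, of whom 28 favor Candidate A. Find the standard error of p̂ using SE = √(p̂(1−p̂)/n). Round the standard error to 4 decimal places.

SE = 0.0219

Sample proportion p̂ = 28/226 = 0.12389.
p̂(1−p̂) = 0.108541.
SE = √(0.108541/226) = 0.0219.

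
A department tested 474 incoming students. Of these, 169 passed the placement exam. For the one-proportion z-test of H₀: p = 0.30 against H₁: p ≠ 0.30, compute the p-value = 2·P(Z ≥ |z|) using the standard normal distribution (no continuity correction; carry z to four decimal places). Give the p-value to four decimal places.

With x = 169 successes in n = 474, p̂ = 0.35654.
Null standard error: √(0.30·0.70/474) = √0.000443038 = 0.021048.
Test statistic (full precision, shown to 4 dp): z = (169/474 − 0.30)/SE₀ ≈ 2.6862.
From the standard normal, 2·P(Z ≥ |z|) = 0.0072.

p-value = 0.0072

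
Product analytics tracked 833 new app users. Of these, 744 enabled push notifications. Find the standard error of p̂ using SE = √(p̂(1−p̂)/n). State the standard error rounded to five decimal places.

SE = 0.01070

The sample proportion is 744/833 = 0.89316.
p̂(1−p̂) = 0.89316·0.10684 = 0.095425.
Dividing by n and taking the root: √0.000114556 = 0.01070.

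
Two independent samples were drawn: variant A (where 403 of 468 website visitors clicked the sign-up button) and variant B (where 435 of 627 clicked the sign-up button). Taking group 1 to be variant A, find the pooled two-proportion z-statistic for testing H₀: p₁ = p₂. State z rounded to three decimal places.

z = 6.463

Sample proportions: p̂₁ = 403/468 = 0.86111 and p̂₂ = 435/627 = 0.69378.
Pooled p̂ = (403+435)/(468+627) = 838/1095 = 0.76530.
Pooled SE = √[0.1796176·0.00373165] ≈ 0.025890.
z = 0.16733/0.025890 = 6.463.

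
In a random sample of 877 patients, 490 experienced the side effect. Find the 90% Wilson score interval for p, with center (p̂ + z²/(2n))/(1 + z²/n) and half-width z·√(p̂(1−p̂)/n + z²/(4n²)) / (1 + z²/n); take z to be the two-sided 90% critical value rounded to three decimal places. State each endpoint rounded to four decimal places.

Here p̂ = 490/877 = 0.55872 and z = 1.645 (z² = 2.706025).
1 + z²/n = 1.003086.
Adjusted center: (0.55872 + z²/(2n))/1.003086 = 0.55854.
Radicand: p̂(1−p̂)/n + z²/(4n²) = 0.000281131 + 0.000000880 = 0.000282011.
Half-width = 1.645·√0.000282011/1.003086 = 0.02754.
Interval: 0.55854 ± 0.02754 → (0.5310, 0.5861).

(0.5310, 0.5861)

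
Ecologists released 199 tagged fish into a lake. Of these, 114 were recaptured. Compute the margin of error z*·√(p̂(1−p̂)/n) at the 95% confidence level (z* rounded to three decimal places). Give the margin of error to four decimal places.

Sample proportion p̂ = 114/199 = 0.57286.
SE = √(p̂(1−p̂)/n) = √(0.244691/199) = 0.035066.
z* = 1.960 at the 95% level.
So ME = 0.0687.

ME = 0.0687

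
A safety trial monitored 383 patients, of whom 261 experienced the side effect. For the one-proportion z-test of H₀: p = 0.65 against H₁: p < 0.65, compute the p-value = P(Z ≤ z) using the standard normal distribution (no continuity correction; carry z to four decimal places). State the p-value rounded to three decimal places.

p-value = 0.902

p̂ = 261/383 = 0.68146.
SE₀ = √(0.65·0.35/383) = 0.024372.
Test statistic (full precision, shown to 4 dp): z = (261/383 − 0.65)/SE₀ ≈ 1.2909.
p-value = P(Z ≤ z) with z = 1.2909 → 0.902.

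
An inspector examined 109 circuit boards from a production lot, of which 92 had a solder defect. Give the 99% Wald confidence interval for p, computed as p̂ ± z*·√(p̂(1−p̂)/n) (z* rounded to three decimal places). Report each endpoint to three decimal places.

With x = 92 successes in n = 109, p̂ = 0.84404.
Standard error of p̂: √(0.131639/109) = √0.001207695 = 0.034752.
z* = 2.576 at the 99% level.
Margin = 2.576·0.034752 = 0.08952.
CI: 0.84404 ± 0.08952 = (0.755, 0.934).

(0.755, 0.934)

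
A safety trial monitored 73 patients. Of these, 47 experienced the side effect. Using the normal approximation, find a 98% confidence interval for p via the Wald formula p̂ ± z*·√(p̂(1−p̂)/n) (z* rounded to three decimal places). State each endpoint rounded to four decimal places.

(0.5135, 0.7742)

With x = 47 successes in n = 73, p̂ = 0.64384.
Standard error of p̂: √(0.229311/73) = √0.003141251 = 0.056047.
The 98% critical value is z* = 2.326.
Margin of error: 2.326 × 0.056047 = 0.13037.
Interval: 0.64384 ± 0.13037 → (0.5135, 0.7742).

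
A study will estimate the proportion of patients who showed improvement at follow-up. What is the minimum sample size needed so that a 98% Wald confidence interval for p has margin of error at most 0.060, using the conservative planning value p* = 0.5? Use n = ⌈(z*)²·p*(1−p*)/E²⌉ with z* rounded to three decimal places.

For 98% confidence, z* = 2.326.
p*(1−p*) = 0.2500.
(z*)²·p*(1−p*)/E² = 5.410276·0.2500/0.003600 = 375.714.
⌈375.714⌉ = 376.

n = 376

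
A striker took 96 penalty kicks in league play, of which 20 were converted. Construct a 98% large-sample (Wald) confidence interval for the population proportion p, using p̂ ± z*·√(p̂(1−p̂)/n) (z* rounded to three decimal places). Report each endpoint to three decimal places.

(0.112, 0.305)

The sample proportion is 20/96 = 0.20833.
Standard error of p̂: √(0.164931/96) = √0.001718027 = 0.041449.
The 98% critical value is z* = 2.326.
Margin of error: 2.326 × 0.041449 = 0.09641.
So the interval runs from 0.112 to 0.305.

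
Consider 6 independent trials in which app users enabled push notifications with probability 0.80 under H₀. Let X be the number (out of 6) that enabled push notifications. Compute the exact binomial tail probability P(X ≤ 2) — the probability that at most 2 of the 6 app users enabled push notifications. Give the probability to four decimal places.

X is binomial with n = 6 and p = 0.80.
P(X ≤ 2) = C(6,0)·0.80^0·0.20^6 + C(6,1)·0.80^1·0.20^5 + C(6,2)·0.80^2·0.20^4.
= 0.000064 + 0.001536 + 0.015360 = 0.0170.

P = 0.0170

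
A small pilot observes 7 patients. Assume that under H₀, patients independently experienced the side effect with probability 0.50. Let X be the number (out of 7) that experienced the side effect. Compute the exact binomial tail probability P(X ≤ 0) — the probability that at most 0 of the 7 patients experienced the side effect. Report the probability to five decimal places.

X is binomial with n = 7 and p = 0.50.
P(X ≤ 0) = C(7,0)·0.50^0·0.50^7.
= 0.007812 = 0.00781.

P = 0.00781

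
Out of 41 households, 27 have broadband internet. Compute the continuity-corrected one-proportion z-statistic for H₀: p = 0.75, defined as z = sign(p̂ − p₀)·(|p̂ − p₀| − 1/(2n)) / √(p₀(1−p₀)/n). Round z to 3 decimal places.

z = -1.172

The sample proportion is 27/41 = 0.65854. p̂ − p₀ = -0.091463.
Continuity correction 1/(2n) = 1/82 = 0.012195.
Corrected numerator: |-0.091463| − 0.012195 = 0.079268.
SE₀ = √(0.75·0.25/41) = 0.067625.
z = −0.079268/0.067625 = -1.172.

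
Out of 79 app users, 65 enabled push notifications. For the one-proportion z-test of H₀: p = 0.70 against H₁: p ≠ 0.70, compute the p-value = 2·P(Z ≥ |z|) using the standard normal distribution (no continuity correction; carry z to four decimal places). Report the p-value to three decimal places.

p-value = 0.017

The sample proportion is 65/79 = 0.82278.
Under H₀, SE = √(p₀(1−p₀)/n) = √(0.70·0.30/79) = √0.002658228 = 0.051558.
z = (p̂ − p₀)/SE = (65/79 − 0.70)/0.051558 ≈ 2.3815.
p-value = 2·P(Z ≥ |z|) with z = 2.3815 → 0.017.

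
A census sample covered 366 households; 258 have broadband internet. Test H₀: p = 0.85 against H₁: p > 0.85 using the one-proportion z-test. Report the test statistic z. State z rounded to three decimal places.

p̂ = 258/366 = 0.70492.
Under H₀, SE = √(p₀(1−p₀)/n) = √(0.85·0.15/366) = √0.000348361 = 0.018664.
z = (p̂ − p₀)/SE = (0.70492 − 0.85)/0.018664 = -7.773.

z = -7.773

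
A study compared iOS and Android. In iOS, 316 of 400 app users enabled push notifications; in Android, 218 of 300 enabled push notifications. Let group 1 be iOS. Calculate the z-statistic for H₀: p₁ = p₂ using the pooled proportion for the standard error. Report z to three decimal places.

z = 1.950

Sample proportions: p̂₁ = 316/400 = 0.79000 and p̂₂ = 218/300 = 0.72667.
Pooling: p̂ = 534/700 = 0.76286.
Pooled SE = √[0.1809061·0.00583333] ≈ 0.032485.
z = 0.06333/0.032485 = 1.950.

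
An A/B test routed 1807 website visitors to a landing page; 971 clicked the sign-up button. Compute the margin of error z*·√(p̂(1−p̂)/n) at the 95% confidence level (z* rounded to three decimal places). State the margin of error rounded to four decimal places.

ME = 0.0230

The sample proportion is 971/1807 = 0.53735.
SE = √(p̂(1−p̂)/n) = √(0.248605/1807) = 0.011729.
The 95% critical value is z* = 1.960.
Margin of error = z*·SE = 1.960 × 0.011729 = 0.0230.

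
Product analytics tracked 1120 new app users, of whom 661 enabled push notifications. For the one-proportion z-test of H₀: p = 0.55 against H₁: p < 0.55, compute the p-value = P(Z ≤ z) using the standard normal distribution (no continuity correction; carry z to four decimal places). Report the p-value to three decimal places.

With x = 661 successes in n = 1120, p̂ = 0.59018.
Null standard error: √(0.55·0.45/1120) = √0.000220982 = 0.014865.
Test statistic (full precision, shown to 4 dp): z = (661/1120 − 0.55)/SE₀ ≈ 2.7028.
p-value = P(Z ≤ z) with z = 2.7028 → 0.997.

p-value = 0.997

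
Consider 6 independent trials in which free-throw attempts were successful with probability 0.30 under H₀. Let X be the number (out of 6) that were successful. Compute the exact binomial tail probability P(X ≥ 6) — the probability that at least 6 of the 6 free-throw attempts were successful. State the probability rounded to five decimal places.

P = 0.00073

X ~ Binomial(n=6, p=0.30).
P(X ≥ 6) = C(6,6)·0.30^6·0.70^0.
= 0.000729 = 0.00073.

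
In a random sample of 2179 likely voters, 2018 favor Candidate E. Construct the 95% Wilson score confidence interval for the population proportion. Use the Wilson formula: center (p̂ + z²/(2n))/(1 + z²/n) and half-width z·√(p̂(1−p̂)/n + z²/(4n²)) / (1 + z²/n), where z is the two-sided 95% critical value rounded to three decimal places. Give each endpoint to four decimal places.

(0.9144, 0.9364)

Here p̂ = 2018/2179 = 0.92611 and z = 1.960 (z² = 3.841600).
Denominator 1 + z²/n = 1 + 3.841600/2179 = 1.001763.
Adjusted center: (0.92611 + z²/(2n))/1.001763 = 0.92536.
Radicand: p̂(1−p̂)/n + z²/(4n²) = 0.000031403 + 0.000000202 = 0.000031605.
Half-width = 1.960·√0.000031605/1.001763 = 0.01100.
So the interval runs from 0.9144 to 0.9364.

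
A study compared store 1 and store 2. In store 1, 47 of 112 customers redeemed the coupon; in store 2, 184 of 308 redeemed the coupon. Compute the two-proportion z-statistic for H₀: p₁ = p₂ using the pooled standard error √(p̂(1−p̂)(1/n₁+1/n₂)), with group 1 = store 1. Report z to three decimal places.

Sample proportions: p̂₁ = 47/112 = 0.41964 and p̂₂ = 184/308 = 0.59740.
Pooled p̂ = (47+184)/(112+308) = 231/420 = 0.55000.
Pooled SE = √[0.2475000·0.01217532] ≈ 0.054894.
z = (p̂₁ − p̂₂)/SE = (0.41964 − 0.59740)/0.054894 = -0.17776/0.054894 = -3.238.

z = -3.238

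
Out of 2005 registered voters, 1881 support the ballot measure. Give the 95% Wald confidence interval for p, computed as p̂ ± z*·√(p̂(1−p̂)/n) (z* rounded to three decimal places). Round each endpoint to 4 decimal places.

(0.9276, 0.9487)

Sample proportion p̂ = 1881/2005 = 0.93815.
SE = √(p̂(1−p̂)/n) = √(0.058021/2005) = 0.005379.
For 95% confidence, z* = 1.960.
Margin of error: 1.960 × 0.005379 = 0.01054.
CI: 0.93815 ± 0.01054 = (0.9276, 0.9487).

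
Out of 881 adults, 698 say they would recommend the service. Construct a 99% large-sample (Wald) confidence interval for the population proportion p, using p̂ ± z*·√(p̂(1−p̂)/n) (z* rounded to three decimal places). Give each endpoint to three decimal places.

(0.757, 0.827)

p̂ = 698/881 = 0.79228.
SE(p̂) = √(0.79228·0.20772/881) = 0.013668.
For 99% confidence, z* = 2.576.
Margin = 2.576·0.013668 = 0.03521.
CI: 0.79228 ± 0.03521 = (0.757, 0.827).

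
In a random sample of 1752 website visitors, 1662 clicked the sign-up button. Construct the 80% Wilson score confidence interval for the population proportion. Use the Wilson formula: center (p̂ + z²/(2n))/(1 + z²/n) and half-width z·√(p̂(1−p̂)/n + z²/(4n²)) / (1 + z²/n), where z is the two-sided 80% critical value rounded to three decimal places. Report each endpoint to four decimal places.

(0.9414, 0.9550)

Here p̂ = 1662/1752 = 0.94863 and z = 1.282 (z² = 1.643524).
1 + z²/n = 1.000938.
Adjusted center: (0.94863 + z²/(2n))/1.000938 = 0.94821.
Radicand: p̂(1−p̂)/n + z²/(4n²) = 0.000027814 + 0.000000134 = 0.000027948.
Half-width = 1.282·√0.000027948/1.000938 = 0.00677.
Interval: 0.94821 ± 0.00677 → (0.9414, 0.9550).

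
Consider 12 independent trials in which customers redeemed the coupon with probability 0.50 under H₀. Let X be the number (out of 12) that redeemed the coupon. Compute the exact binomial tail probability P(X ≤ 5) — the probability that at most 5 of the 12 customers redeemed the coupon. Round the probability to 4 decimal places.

X is binomial with n = 12 and p = 0.50.
P(X ≤ 5) = Σ_{j=0}^{5} C(12,j)·0.50^j·0.50^{12−j}.
= 0.000244 + 0.002930 + 0.016113 + 0.053711 + 0.120850 + 0.193359 = 0.3872.

P = 0.3872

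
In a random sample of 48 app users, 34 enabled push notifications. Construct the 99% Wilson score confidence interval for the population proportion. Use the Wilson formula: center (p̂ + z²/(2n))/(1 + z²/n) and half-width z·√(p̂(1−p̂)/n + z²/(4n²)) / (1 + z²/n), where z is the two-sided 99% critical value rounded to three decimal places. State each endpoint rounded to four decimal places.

p̂ = 34/48 = 0.70833; z = 2.576, so z² = 6.635776.
Denominator 1 + z²/n = 1 + 6.635776/48 = 1.138245.
Center = (0.70833 + 0.069123)/1.138245 = 0.68303.
Radicand: p̂(1−p̂)/n + z²/(4n²) = 0.004304109 + 0.000720028 = 0.005024137.
Half-width = 2.576·√0.005024137/1.138245 = 0.16041.
Interval: 0.68303 ± 0.16041 → (0.5226, 0.8434).

(0.5226, 0.8434)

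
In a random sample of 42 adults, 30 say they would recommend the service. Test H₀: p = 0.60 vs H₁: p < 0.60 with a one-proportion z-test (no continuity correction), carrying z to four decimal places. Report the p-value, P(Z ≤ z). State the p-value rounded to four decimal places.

Sample proportion p̂ = 30/42 = 0.71429.
SE₀ = √(0.60·0.40/42) = 0.075593.
Test statistic (full precision, shown to 4 dp): z = (30/42 − 0.60)/SE₀ ≈ 1.5119.
p-value = P(Z ≤ z) with z = 1.5119 → 0.9347.

p-value = 0.9347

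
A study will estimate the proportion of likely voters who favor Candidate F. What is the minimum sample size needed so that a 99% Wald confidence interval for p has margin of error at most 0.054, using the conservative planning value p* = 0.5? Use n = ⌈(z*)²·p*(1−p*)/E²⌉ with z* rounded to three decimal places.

For 99% confidence, z* = 2.576.
p*(1−p*) = 0.2500.
Required n before rounding: 6.635776 × 0.2500 / 0.054² = 568.911.
Rounding up, n = 569.

n = 569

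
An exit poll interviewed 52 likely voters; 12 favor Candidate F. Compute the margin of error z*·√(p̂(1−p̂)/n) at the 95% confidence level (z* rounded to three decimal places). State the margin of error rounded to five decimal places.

ME = 0.11452

The sample proportion is 12/52 = 0.23077.
Standard error of p̂: √(0.177515/52) = √0.003413746 = 0.058427.
z* = 1.960 at the 95% level.
Margin of error = z*·SE = 1.960 × 0.058427 = 0.11452.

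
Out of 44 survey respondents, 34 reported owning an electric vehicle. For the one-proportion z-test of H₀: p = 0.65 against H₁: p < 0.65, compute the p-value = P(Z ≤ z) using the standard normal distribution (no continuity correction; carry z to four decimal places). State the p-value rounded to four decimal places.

p-value = 0.9561

The sample proportion is 34/44 = 0.77273.
SE₀ = √(0.65·0.35/44) = 0.071906.
z = (p̂ − p₀)/SE = (34/44 − 0.65)/0.071906 ≈ 1.7068.
p-value = P(Z ≤ z) with z = 1.7068 → 0.9561.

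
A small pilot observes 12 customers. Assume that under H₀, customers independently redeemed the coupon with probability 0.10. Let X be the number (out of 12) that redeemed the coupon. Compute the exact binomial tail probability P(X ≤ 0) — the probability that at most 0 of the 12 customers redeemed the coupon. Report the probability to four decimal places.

X ~ Binomial(n=12, p=0.10).
P(X ≤ 0) = C(12,0)·0.10^0·0.90^12.
= 0.282430 = 0.2824.

P = 0.2824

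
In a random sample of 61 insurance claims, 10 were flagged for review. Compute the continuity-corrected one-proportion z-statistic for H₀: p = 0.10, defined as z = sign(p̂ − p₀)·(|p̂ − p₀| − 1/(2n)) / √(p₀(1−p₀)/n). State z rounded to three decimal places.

With x = 10 successes in n = 61, p̂ = 0.16393. p̂ − p₀ = 0.063934.
1/(2n) = 0.008197.
Corrected numerator: |0.063934| − 0.008197 = 0.055737.
Null standard error: √(0.10·0.90/61) = √0.001475410 = 0.038411.
z = (+)0.055737/0.038411 = 1.451.

z = 1.451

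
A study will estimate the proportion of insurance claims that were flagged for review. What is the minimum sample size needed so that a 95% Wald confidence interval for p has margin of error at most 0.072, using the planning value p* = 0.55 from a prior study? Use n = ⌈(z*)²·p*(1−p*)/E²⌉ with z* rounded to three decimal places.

The 95% critical value is z* = 1.960.
p*(1−p*) = 0.2475.
Required n before rounding: 3.841600 × 0.2475 / 0.072² = 183.410.
⌈183.410⌉ = 184.

n = 184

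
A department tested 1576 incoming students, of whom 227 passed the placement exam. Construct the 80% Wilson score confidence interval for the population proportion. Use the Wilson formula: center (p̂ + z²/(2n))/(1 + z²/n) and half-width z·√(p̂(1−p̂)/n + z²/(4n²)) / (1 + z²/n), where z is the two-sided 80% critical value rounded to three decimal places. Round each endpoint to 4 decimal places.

(0.1331, 0.1557)

Here p̂ = 227/1576 = 0.14404 and z = 1.282 (z² = 1.643524).
1 + z²/n = 1.001043.
Adjusted center: (0.14404 + z²/(2n))/1.001043 = 0.14441.
Radicand: p̂(1−p̂)/n + z²/(4n²) = 0.000078229 + 0.000000165 = 0.000078394.
Half-width = 1.282·√0.000078394/1.001043 = 0.01134.
CI: 0.14441 ± 0.01134 = (0.1331, 0.1557).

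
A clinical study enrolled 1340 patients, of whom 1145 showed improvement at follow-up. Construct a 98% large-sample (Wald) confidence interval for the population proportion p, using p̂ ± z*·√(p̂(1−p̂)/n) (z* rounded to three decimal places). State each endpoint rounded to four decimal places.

Sample proportion p̂ = 1145/1340 = 0.85448.
SE = √(p̂(1−p̂)/n) = √(0.124346/1340) = 0.009633.
The 98% critical value is z* = 2.326.
Margin of error: 2.326 × 0.009633 = 0.02241.
So the interval runs from 0.8321 to 0.8769.

(0.8321, 0.8769)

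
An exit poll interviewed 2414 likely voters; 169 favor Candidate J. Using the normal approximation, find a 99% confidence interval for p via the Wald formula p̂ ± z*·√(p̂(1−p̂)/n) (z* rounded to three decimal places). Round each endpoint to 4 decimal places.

Sample proportion p̂ = 169/2414 = 0.07001.
Standard error of p̂: √(0.065107/2414) = √0.000026971 = 0.005193.
For 99% confidence, z* = 2.576.
Margin of error: 2.576 × 0.005193 = 0.01338.
So the interval runs from 0.0566 to 0.0834.

(0.0566, 0.0834)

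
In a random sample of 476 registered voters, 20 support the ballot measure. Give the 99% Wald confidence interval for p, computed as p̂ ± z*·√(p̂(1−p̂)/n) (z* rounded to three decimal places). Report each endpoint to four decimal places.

(0.0183, 0.0657)

The sample proportion is 20/476 = 0.04202.
SE = √(p̂(1−p̂)/n) = √(0.040251/476) = 0.009196.
z* = 2.576 at the 99% level.
Margin = 2.576·0.009196 = 0.02369.
CI: 0.04202 ± 0.02369 = (0.0183, 0.0657).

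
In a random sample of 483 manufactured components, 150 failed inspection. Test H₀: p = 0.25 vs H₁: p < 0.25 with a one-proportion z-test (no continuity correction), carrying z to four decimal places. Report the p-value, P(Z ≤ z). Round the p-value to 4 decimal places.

p-value = 0.9989

With x = 150 successes in n = 483, p̂ = 0.31056.
SE₀ = √(0.25·0.75/483) = 0.019703.
z = (p̂ − p₀)/SE = (150/483 − 0.25)/0.019703 ≈ 3.0736.
From the standard normal, P(Z ≤ z) = 0.9989.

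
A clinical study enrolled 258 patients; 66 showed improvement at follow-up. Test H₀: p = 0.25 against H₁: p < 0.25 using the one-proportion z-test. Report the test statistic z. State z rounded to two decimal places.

With x = 66 successes in n = 258, p̂ = 0.25581.
Under H₀, SE = √(p₀(1−p₀)/n) = √(0.25·0.75/258) = √0.000726744 = 0.026958.
Test statistic: z = 0.00581/0.026958 = 0.22.

z = 0.22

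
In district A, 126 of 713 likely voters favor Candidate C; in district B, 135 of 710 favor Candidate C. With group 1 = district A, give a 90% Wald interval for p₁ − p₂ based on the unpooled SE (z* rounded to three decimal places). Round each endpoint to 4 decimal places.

(-0.0472, 0.0203)

p̂₁ = 126/713 = 0.17672, p̂₂ = 135/710 = 0.19014; p̂₁ − p̂₂ = -0.01342.
SE = √(0.000204052 + 0.000216884) = √0.000420936 = 0.020517.
For 90% confidence, z* = 1.645. Margin = 1.645·0.020517 = 0.03375.
Interval: -0.01342 ± 0.03375 → (-0.0472, 0.0203).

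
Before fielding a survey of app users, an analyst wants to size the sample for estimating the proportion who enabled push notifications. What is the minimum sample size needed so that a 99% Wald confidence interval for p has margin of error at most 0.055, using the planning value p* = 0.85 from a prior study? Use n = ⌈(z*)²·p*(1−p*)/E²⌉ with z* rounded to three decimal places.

n = 280

z* = 2.576 at the 99% level.
p*(1−p*) = 0.85·0.15 = 0.1275.
Required n before rounding: 6.635776 × 0.1275 / 0.055² = 279.690.
Rounding up, n = 280.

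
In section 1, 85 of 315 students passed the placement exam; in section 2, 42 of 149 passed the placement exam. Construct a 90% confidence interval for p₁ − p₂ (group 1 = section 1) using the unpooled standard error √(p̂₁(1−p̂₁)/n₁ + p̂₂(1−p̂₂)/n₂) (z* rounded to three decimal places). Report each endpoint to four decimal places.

(-0.0853, 0.0612)

p̂₁ = 0.26984, p̂₂ = 0.28188, so the observed difference is -0.01204.
Unpooled SE = √(p̂₁(1−p̂₁)/n₁ + p̂₂(1−p̂₂)/n₂) = √(0.000625482 + 0.001358546) = 0.044542.
For 90% confidence, z* = 1.645. Margin = 1.645·0.044542 = 0.07327.
Interval: -0.01204 ± 0.07327 → (-0.0853, 0.0612).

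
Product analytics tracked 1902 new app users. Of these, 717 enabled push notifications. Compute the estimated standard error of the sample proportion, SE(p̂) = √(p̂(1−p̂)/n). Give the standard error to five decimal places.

SE = 0.01111

Sample proportion p̂ = 717/1902 = 0.37697.
p̂(1−p̂) = 0.234864.
Dividing by n and taking the root: √0.000123483 = 0.01111.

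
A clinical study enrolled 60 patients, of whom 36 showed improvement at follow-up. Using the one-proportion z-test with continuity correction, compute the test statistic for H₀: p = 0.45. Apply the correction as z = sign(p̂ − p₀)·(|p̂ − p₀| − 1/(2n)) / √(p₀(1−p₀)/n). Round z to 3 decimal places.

p̂ = 36/60 = 0.60000. p̂ − p₀ = 0.150000.
1/(2n) = 0.008333.
Corrected numerator: |0.150000| − 0.008333 = 0.141667.
Under H₀, SE = √(p₀(1−p₀)/n) = √(0.45·0.55/60) = √0.004125000 = 0.064226.
z = (+)0.141667/0.064226 = 2.206.

z = 2.206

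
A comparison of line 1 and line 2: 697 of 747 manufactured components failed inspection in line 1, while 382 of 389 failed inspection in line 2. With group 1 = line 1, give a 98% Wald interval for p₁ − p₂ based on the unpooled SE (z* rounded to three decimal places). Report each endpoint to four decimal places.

(-0.0754, -0.0225)

p̂₁ = 697/747 = 0.93307, p̂₂ = 382/389 = 0.98201; p̂₁ − p̂₂ = -0.04894.
SE = √(0.000083607 + 0.000045427) = √0.000129034 = 0.011359.
For 98% confidence, z* = 2.326. Margin of error = 0.02642.
So the interval runs from -0.0754 to -0.0225.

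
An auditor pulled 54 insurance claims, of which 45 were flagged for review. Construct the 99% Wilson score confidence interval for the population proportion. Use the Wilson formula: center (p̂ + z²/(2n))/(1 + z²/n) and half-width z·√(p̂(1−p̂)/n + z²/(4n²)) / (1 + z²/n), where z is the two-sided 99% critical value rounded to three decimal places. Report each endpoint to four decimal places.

Here p̂ = 45/54 = 0.83333 and z = 2.576 (z² = 6.635776).
1 + z²/n = 1.122885.
Center = (0.83333 + 0.061442)/1.122885 = 0.79685.
Radicand: p̂(1−p̂)/n + z²/(4n²) = 0.002572016 + 0.000568911 = 0.003140927.
Half-width = 2.576·√0.003140927/1.122885 = 0.12857.
CI: 0.79685 ± 0.12857 = (0.6683, 0.9254).

(0.6683, 0.9254)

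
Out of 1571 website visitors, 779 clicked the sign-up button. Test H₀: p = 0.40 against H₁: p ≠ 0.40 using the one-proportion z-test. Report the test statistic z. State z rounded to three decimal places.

z = 7.756

With x = 779 successes in n = 1571, p̂ = 0.49586.
Null standard error: √(0.40·0.60/1571) = √0.000152769 = 0.012360.
z = (p̂ − p₀)/SE = (0.49586 − 0.40)/0.012360 = 7.756.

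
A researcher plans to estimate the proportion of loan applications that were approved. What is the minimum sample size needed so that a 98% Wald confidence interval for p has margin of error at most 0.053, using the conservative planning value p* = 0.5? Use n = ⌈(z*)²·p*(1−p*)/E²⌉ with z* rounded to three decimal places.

For 98% confidence, z* = 2.326.
p*(1−p*) = 0.2500.
Required n before rounding: 5.410276 × 0.2500 / 0.053² = 481.513.
⌈481.513⌉ = 482.

n = 482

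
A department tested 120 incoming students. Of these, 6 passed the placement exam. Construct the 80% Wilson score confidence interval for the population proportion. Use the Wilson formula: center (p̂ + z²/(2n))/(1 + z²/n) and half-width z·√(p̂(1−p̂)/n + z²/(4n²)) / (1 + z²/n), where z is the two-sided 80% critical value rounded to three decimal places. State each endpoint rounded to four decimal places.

p̂ = 6/120 = 0.05000; z = 1.282, so z² = 1.643524.
Denominator 1 + z²/n = 1 + 1.643524/120 = 1.013696.
Center = (0.05000 + 0.006848)/1.013696 = 0.05608.
Radicand: p̂(1−p̂)/n + z²/(4n²) = 0.000395833 + 0.000028533 = 0.000424366.
Half-width = z·√(radicand)/denom = 1.282·0.020600/1.013696 = 0.02605.
So the interval runs from 0.0300 to 0.0821.

(0.0300, 0.0821)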